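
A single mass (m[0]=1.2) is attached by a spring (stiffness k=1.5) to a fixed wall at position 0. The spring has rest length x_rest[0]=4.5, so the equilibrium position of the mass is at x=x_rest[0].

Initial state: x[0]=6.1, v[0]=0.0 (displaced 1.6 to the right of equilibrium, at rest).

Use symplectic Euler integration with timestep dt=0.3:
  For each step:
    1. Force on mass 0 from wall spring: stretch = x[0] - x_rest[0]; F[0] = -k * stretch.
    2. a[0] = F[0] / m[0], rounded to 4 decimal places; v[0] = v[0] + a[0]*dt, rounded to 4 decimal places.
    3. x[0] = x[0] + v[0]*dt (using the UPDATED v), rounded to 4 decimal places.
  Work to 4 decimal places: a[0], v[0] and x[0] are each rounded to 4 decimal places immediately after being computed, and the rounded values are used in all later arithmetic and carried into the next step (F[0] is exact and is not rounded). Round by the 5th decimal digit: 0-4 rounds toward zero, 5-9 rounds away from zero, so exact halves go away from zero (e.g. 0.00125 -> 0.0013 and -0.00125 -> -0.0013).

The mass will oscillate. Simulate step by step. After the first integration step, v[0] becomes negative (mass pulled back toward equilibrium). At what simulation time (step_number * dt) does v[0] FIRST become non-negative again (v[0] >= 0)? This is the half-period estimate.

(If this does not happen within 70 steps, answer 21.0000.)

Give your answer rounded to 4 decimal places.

Step 0: x=[6.1000] v=[0.0000]
Step 1: x=[5.9200] v=[-0.6000]
Step 2: x=[5.5803] v=[-1.1325]
Step 3: x=[5.1190] v=[-1.5376]
Step 4: x=[4.5881] v=[-1.7697]
Step 5: x=[4.0473] v=[-1.8027]
Step 6: x=[3.5574] v=[-1.6329]
Step 7: x=[3.1736] v=[-1.2794]
Step 8: x=[2.9390] v=[-0.7820]
Step 9: x=[2.8800] v=[-0.1966]
Step 10: x=[3.0033] v=[0.4109]
First v>=0 after going negative at step 10, time=3.0000

Answer: 3.0000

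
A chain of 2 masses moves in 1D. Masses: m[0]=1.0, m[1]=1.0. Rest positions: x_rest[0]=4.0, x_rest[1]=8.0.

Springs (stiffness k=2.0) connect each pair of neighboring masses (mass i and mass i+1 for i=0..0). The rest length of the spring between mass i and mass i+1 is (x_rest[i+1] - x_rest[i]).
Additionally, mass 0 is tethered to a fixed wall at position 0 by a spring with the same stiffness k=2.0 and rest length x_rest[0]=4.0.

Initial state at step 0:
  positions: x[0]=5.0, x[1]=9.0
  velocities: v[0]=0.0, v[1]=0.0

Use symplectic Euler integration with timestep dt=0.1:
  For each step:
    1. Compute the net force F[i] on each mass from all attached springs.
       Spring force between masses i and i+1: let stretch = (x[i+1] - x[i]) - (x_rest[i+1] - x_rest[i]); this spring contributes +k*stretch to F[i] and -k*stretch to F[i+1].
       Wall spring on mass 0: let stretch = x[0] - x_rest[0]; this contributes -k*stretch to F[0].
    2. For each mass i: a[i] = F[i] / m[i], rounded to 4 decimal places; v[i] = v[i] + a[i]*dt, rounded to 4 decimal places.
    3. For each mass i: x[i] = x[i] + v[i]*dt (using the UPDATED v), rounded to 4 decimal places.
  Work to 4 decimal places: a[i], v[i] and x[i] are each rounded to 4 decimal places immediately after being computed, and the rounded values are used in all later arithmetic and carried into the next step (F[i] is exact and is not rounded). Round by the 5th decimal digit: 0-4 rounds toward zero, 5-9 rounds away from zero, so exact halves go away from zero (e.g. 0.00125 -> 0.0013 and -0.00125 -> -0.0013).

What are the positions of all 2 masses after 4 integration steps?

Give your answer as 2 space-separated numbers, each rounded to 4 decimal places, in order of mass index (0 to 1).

Answer: 4.8118 8.9941

Derivation:
Step 0: x=[5.0000 9.0000] v=[0.0000 0.0000]
Step 1: x=[4.9800 9.0000] v=[-0.2000 0.0000]
Step 2: x=[4.9408 8.9996] v=[-0.3920 -0.0040]
Step 3: x=[4.8840 8.9980] v=[-0.5684 -0.0158]
Step 4: x=[4.8118 8.9941] v=[-0.7224 -0.0386]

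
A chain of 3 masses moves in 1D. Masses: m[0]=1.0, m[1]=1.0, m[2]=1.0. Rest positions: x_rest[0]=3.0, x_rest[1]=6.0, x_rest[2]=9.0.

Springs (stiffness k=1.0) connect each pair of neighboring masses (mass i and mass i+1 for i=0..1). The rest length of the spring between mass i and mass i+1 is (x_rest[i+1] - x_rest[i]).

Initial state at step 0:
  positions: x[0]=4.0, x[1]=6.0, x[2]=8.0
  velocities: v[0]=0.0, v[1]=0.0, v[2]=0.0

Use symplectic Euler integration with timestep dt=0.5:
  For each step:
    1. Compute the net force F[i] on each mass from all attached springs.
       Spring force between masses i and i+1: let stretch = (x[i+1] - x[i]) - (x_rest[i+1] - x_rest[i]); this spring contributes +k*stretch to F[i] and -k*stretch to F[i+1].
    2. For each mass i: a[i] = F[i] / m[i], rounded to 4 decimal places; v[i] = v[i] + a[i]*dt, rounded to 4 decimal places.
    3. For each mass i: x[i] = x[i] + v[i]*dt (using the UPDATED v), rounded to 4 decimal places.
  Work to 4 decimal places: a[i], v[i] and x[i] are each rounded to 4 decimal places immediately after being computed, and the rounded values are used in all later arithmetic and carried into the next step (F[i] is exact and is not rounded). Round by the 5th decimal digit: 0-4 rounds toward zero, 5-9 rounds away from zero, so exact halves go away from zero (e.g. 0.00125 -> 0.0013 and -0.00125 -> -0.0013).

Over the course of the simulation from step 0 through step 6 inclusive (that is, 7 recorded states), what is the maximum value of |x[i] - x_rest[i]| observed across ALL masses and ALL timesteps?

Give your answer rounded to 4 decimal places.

Answer: 1.0224

Derivation:
Step 0: x=[4.0000 6.0000 8.0000] v=[0.0000 0.0000 0.0000]
Step 1: x=[3.7500 6.0000 8.2500] v=[-0.5000 0.0000 0.5000]
Step 2: x=[3.3125 6.0000 8.6875] v=[-0.8750 0.0000 0.8750]
Step 3: x=[2.7969 6.0000 9.2032] v=[-1.0313 0.0000 1.0313]
Step 4: x=[2.3320 6.0001 9.6681] v=[-0.9298 0.0001 0.9297]
Step 5: x=[2.0341 6.0002 9.9660] v=[-0.5958 0.0001 0.5957]
Step 6: x=[1.9777 6.0002 10.0224] v=[-0.1128 -0.0001 0.1128]
Max displacement = 1.0224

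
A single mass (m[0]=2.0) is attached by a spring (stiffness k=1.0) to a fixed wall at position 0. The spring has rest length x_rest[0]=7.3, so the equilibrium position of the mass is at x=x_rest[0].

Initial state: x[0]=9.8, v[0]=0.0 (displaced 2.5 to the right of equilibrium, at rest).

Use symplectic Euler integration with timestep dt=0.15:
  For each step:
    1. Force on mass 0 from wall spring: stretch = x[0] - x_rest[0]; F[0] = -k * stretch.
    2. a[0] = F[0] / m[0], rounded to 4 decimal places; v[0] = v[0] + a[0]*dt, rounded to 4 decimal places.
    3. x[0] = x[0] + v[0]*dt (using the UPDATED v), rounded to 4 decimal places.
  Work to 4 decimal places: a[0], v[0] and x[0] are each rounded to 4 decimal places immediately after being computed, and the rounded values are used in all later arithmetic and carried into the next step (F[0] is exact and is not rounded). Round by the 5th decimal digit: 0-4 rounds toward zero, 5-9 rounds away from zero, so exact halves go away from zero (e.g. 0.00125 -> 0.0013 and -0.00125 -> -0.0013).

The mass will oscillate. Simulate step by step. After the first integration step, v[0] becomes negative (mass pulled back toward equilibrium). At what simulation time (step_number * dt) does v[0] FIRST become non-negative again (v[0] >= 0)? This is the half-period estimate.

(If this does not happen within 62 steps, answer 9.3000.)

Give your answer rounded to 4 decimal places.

Answer: 4.5000

Derivation:
Step 0: x=[9.8000] v=[0.0000]
Step 1: x=[9.7719] v=[-0.1875]
Step 2: x=[9.7160] v=[-0.3729]
Step 3: x=[9.6329] v=[-0.5541]
Step 4: x=[9.5235] v=[-0.7291]
Step 5: x=[9.3891] v=[-0.8959]
Step 6: x=[9.2312] v=[-1.0526]
Step 7: x=[9.0516] v=[-1.1974]
Step 8: x=[8.8523] v=[-1.3288]
Step 9: x=[8.6355] v=[-1.4452]
Step 10: x=[8.4037] v=[-1.5454]
Step 11: x=[8.1595] v=[-1.6282]
Step 12: x=[7.9056] v=[-1.6927]
Step 13: x=[7.6449] v=[-1.7381]
Step 14: x=[7.3803] v=[-1.7640]
Step 15: x=[7.1148] v=[-1.7700]
Step 16: x=[6.8514] v=[-1.7561]
Step 17: x=[6.5930] v=[-1.7225]
Step 18: x=[6.3426] v=[-1.6695]
Step 19: x=[6.1029] v=[-1.5977]
Step 20: x=[5.8767] v=[-1.5079]
Step 21: x=[5.6665] v=[-1.4011]
Step 22: x=[5.4747] v=[-1.2786]
Step 23: x=[5.3034] v=[-1.1417]
Step 24: x=[5.1546] v=[-0.9920]
Step 25: x=[5.0299] v=[-0.8311]
Step 26: x=[4.9308] v=[-0.6608]
Step 27: x=[4.8583] v=[-0.4831]
Step 28: x=[4.8133] v=[-0.3000]
Step 29: x=[4.7963] v=[-0.1135]
Step 30: x=[4.8074] v=[0.0743]
First v>=0 after going negative at step 30, time=4.5000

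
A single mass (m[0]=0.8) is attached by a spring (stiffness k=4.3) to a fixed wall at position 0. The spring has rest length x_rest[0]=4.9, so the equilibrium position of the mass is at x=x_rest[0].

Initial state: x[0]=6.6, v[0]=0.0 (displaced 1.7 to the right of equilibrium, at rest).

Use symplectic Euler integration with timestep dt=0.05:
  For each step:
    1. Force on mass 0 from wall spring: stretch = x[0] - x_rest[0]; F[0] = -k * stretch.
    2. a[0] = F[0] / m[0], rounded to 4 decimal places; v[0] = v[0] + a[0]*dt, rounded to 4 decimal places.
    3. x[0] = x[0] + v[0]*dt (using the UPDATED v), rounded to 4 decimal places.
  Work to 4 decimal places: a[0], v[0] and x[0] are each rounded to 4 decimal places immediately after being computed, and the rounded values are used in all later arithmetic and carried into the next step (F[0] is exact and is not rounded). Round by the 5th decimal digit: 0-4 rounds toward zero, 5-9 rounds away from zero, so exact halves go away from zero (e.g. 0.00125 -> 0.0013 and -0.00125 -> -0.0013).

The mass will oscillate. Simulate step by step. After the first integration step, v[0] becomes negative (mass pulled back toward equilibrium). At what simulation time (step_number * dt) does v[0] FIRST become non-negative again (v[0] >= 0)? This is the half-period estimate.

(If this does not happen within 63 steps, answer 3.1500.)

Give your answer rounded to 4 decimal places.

Step 0: x=[6.6000] v=[0.0000]
Step 1: x=[6.5772] v=[-0.4569]
Step 2: x=[6.5318] v=[-0.9077]
Step 3: x=[6.4645] v=[-1.3462]
Step 4: x=[6.3762] v=[-1.7667]
Step 5: x=[6.2680] v=[-2.1634]
Step 6: x=[6.1414] v=[-2.5311]
Step 7: x=[5.9982] v=[-2.8647]
Step 8: x=[5.8402] v=[-3.1598]
Step 9: x=[5.6696] v=[-3.4125]
Step 10: x=[5.4886] v=[-3.6193]
Step 11: x=[5.2997] v=[-3.7775]
Step 12: x=[5.1055] v=[-3.8849]
Step 13: x=[4.9085] v=[-3.9401]
Step 14: x=[4.7114] v=[-3.9424]
Step 15: x=[4.5168] v=[-3.8917]
Step 16: x=[4.3274] v=[-3.7887]
Step 17: x=[4.1457] v=[-3.6348]
Step 18: x=[3.9741] v=[-3.4321]
Step 19: x=[3.8149] v=[-3.1833]
Step 20: x=[3.6703] v=[-2.8917]
Step 21: x=[3.5422] v=[-2.5612]
Step 22: x=[3.4324] v=[-2.1963]
Step 23: x=[3.3423] v=[-1.8019]
Step 24: x=[3.2731] v=[-1.3833]
Step 25: x=[3.2258] v=[-0.9461]
Step 26: x=[3.2010] v=[-0.4962]
Step 27: x=[3.1990] v=[-0.0396]
Step 28: x=[3.2199] v=[0.4175]
First v>=0 after going negative at step 28, time=1.4000

Answer: 1.4000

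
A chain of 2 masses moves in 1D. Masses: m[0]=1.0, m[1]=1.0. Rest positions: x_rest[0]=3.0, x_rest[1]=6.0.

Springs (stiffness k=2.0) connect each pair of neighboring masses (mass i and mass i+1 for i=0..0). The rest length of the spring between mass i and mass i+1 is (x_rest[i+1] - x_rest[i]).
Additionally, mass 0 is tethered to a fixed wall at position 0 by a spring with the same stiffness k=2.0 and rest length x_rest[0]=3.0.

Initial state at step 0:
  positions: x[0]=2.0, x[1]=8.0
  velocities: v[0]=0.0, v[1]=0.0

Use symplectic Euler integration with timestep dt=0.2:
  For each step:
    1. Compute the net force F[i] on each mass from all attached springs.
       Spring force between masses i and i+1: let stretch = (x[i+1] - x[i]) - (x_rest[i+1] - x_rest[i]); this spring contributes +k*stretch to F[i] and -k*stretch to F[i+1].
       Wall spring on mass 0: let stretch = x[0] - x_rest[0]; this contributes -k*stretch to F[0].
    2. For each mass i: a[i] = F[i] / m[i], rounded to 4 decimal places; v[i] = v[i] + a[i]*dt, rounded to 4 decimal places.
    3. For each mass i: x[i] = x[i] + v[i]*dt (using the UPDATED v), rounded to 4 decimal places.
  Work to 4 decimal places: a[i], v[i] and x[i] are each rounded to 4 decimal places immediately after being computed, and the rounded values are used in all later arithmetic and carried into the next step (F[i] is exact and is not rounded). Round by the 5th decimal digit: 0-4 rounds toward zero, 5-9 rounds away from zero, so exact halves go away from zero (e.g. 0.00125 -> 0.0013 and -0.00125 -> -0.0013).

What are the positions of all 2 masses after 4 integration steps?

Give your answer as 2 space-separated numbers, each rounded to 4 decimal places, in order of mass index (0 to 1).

Answer: 4.2448 6.2094

Derivation:
Step 0: x=[2.0000 8.0000] v=[0.0000 0.0000]
Step 1: x=[2.3200 7.7600] v=[1.6000 -1.2000]
Step 2: x=[2.8896 7.3248] v=[2.8480 -2.1760]
Step 3: x=[3.5828 6.7748] v=[3.4662 -2.7501]
Step 4: x=[4.2448 6.2094] v=[3.3099 -2.8269]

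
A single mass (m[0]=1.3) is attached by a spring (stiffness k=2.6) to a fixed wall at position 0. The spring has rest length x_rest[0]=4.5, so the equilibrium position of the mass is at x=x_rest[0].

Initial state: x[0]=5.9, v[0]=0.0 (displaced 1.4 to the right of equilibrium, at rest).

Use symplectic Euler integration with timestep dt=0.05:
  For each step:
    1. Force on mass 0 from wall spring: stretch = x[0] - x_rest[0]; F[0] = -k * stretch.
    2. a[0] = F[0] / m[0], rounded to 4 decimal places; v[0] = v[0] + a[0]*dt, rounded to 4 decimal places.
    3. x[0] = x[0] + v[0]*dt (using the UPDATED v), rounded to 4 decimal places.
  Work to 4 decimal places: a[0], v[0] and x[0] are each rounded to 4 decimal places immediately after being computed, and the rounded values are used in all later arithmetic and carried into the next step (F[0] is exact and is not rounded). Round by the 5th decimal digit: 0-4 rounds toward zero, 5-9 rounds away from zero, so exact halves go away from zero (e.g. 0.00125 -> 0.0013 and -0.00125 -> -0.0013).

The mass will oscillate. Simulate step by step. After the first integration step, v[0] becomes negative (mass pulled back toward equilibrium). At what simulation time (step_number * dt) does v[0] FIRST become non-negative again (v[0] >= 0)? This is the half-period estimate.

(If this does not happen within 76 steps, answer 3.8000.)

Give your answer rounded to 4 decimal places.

Answer: 2.2500

Derivation:
Step 0: x=[5.9000] v=[0.0000]
Step 1: x=[5.8930] v=[-0.1400]
Step 2: x=[5.8790] v=[-0.2793]
Step 3: x=[5.8581] v=[-0.4172]
Step 4: x=[5.8305] v=[-0.5530]
Step 5: x=[5.7962] v=[-0.6861]
Step 6: x=[5.7554] v=[-0.8157]
Step 7: x=[5.7083] v=[-0.9412]
Step 8: x=[5.6552] v=[-1.0620]
Step 9: x=[5.5963] v=[-1.1775]
Step 10: x=[5.5319] v=[-1.2871]
Step 11: x=[5.4624] v=[-1.3903]
Step 12: x=[5.3881] v=[-1.4865]
Step 13: x=[5.3093] v=[-1.5753]
Step 14: x=[5.2265] v=[-1.6562]
Step 15: x=[5.1401] v=[-1.7289]
Step 16: x=[5.0505] v=[-1.7929]
Step 17: x=[4.9581] v=[-1.8480]
Step 18: x=[4.8634] v=[-1.8938]
Step 19: x=[4.7669] v=[-1.9301]
Step 20: x=[4.6691] v=[-1.9568]
Step 21: x=[4.5704] v=[-1.9737]
Step 22: x=[4.4714] v=[-1.9807]
Step 23: x=[4.3725] v=[-1.9778]
Step 24: x=[4.2742] v=[-1.9651]
Step 25: x=[4.1771] v=[-1.9425]
Step 26: x=[4.0816] v=[-1.9102]
Step 27: x=[3.9882] v=[-1.8684]
Step 28: x=[3.8973] v=[-1.8172]
Step 29: x=[3.8095] v=[-1.7569]
Step 30: x=[3.7251] v=[-1.6879]
Step 31: x=[3.6446] v=[-1.6104]
Step 32: x=[3.5684] v=[-1.5249]
Step 33: x=[3.4968] v=[-1.4317]
Step 34: x=[3.4302] v=[-1.3314]
Step 35: x=[3.3690] v=[-1.2244]
Step 36: x=[3.3134] v=[-1.1113]
Step 37: x=[3.2638] v=[-0.9926]
Step 38: x=[3.2204] v=[-0.8690]
Step 39: x=[3.1834] v=[-0.7410]
Step 40: x=[3.1529] v=[-0.6093]
Step 41: x=[3.1292] v=[-0.4746]
Step 42: x=[3.1123] v=[-0.3375]
Step 43: x=[3.1024] v=[-0.1987]
Step 44: x=[3.0995] v=[-0.0589]
Step 45: x=[3.1036] v=[0.0812]
First v>=0 after going negative at step 45, time=2.2500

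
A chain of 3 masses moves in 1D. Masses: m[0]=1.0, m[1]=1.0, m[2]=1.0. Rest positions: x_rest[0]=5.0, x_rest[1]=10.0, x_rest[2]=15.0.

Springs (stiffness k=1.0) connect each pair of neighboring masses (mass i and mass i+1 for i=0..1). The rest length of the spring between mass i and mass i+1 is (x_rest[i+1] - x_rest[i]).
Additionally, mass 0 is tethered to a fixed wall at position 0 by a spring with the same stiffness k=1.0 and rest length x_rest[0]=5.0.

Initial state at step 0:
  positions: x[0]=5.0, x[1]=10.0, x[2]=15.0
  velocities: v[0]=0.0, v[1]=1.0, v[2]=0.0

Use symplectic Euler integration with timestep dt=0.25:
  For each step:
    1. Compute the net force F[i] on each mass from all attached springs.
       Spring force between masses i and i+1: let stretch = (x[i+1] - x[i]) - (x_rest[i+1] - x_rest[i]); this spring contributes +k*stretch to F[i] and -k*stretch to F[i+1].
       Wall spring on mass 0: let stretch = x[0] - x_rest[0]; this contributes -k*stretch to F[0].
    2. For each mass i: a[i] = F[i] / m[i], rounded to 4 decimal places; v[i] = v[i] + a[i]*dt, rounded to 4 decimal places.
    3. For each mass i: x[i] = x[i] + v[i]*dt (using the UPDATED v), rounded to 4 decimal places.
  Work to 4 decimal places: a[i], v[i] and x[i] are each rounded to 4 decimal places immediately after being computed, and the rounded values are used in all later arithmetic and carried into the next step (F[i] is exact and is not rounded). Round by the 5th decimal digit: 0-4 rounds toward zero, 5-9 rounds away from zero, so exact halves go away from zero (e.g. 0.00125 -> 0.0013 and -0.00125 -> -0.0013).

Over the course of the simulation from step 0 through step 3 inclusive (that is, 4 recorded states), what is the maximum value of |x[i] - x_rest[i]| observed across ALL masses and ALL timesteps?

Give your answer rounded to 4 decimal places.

Answer: 0.6309

Derivation:
Step 0: x=[5.0000 10.0000 15.0000] v=[0.0000 1.0000 0.0000]
Step 1: x=[5.0000 10.2500 15.0000] v=[0.0000 1.0000 0.0000]
Step 2: x=[5.0156 10.4688 15.0156] v=[0.0625 0.8750 0.0625]
Step 3: x=[5.0586 10.6309 15.0596] v=[0.1719 0.6484 0.1758]
Max displacement = 0.6309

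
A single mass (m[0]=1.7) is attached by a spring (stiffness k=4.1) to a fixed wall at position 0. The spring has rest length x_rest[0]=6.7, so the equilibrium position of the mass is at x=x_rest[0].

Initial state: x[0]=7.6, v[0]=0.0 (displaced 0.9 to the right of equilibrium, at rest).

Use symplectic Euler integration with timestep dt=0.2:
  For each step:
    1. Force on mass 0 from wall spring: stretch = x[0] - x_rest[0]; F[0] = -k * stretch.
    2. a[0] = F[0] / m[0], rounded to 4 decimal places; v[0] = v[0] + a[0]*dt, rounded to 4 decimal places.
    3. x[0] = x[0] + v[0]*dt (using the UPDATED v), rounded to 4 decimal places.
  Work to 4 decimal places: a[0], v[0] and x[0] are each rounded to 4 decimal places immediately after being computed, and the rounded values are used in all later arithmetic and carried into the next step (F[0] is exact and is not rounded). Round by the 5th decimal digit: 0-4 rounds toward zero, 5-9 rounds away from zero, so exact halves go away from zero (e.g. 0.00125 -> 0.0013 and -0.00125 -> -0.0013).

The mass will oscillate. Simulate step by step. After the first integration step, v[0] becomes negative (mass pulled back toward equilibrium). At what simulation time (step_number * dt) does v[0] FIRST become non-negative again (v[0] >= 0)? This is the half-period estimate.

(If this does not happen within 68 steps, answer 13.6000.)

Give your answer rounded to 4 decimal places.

Answer: 2.2000

Derivation:
Step 0: x=[7.6000] v=[0.0000]
Step 1: x=[7.5132] v=[-0.4341]
Step 2: x=[7.3479] v=[-0.8263]
Step 3: x=[7.1201] v=[-1.1388]
Step 4: x=[6.8518] v=[-1.3414]
Step 5: x=[6.5689] v=[-1.4146]
Step 6: x=[6.2986] v=[-1.3514]
Step 7: x=[6.0670] v=[-1.1578]
Step 8: x=[5.8965] v=[-0.8525]
Step 9: x=[5.8035] v=[-0.4649]
Step 10: x=[5.7970] v=[-0.0325]
Step 11: x=[5.8776] v=[0.4031]
First v>=0 after going negative at step 11, time=2.2000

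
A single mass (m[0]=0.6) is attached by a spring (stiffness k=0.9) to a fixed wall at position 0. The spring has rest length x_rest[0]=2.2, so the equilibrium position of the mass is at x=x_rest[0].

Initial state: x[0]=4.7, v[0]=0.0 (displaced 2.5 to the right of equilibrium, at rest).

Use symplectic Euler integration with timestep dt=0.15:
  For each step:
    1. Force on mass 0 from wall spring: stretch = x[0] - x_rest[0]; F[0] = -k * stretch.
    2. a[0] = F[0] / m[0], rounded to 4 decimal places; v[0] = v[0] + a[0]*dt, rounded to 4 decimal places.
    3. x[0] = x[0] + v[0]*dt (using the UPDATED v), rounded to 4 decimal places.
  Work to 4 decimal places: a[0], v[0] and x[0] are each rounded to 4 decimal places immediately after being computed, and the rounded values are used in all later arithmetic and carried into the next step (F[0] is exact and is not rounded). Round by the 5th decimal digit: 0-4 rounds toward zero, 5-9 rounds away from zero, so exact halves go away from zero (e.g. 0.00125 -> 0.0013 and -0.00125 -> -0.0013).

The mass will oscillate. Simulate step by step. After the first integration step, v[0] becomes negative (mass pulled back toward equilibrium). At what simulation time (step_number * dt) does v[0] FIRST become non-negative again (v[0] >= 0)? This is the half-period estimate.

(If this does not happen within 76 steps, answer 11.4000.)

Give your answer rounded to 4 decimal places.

Step 0: x=[4.7000] v=[0.0000]
Step 1: x=[4.6156] v=[-0.5625]
Step 2: x=[4.4497] v=[-1.1060]
Step 3: x=[4.2079] v=[-1.6122]
Step 4: x=[3.8983] v=[-2.0640]
Step 5: x=[3.5314] v=[-2.4461]
Step 6: x=[3.1195] v=[-2.7457]
Step 7: x=[2.6766] v=[-2.9526]
Step 8: x=[2.2176] v=[-3.0598]
Step 9: x=[1.7580] v=[-3.0638]
Step 10: x=[1.3133] v=[-2.9644]
Step 11: x=[0.8986] v=[-2.7649]
Step 12: x=[0.5278] v=[-2.4721]
Step 13: x=[0.2134] v=[-2.0959]
Step 14: x=[-0.0339] v=[-1.6489]
Step 15: x=[-0.2058] v=[-1.1463]
Step 16: x=[-0.2966] v=[-0.6050]
Step 17: x=[-0.3031] v=[-0.0433]
Step 18: x=[-0.2251] v=[0.5199]
First v>=0 after going negative at step 18, time=2.7000

Answer: 2.7000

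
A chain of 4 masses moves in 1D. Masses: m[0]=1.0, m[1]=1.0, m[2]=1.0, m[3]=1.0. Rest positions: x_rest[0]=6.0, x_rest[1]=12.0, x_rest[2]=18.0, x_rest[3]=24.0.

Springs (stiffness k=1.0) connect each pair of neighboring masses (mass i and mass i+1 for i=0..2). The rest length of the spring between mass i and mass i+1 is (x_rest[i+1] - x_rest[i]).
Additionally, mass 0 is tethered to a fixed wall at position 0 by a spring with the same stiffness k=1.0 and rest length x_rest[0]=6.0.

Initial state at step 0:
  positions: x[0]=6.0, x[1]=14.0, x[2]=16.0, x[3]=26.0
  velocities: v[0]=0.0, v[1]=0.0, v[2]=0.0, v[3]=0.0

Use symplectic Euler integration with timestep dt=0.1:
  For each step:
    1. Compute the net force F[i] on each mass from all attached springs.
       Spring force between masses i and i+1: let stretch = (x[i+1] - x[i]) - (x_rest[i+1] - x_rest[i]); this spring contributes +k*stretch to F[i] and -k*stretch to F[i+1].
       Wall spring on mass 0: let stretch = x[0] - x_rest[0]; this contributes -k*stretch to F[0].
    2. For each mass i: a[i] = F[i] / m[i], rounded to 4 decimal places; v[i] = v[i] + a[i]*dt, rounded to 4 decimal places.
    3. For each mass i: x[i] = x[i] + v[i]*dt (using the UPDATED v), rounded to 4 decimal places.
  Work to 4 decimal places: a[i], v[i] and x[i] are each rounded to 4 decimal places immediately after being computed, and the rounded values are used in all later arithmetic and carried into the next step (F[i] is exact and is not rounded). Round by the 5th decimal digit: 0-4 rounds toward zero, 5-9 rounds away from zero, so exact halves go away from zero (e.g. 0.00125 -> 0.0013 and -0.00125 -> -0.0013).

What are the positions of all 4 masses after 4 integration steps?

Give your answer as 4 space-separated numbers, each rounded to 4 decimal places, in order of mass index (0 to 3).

Step 0: x=[6.0000 14.0000 16.0000 26.0000] v=[0.0000 0.0000 0.0000 0.0000]
Step 1: x=[6.0200 13.9400 16.0800 25.9600] v=[0.2000 -0.6000 0.8000 -0.4000]
Step 2: x=[6.0590 13.8222 16.2374 25.8812] v=[0.3900 -1.1780 1.5740 -0.7880]
Step 3: x=[6.1150 13.6509 16.4671 25.7660] v=[0.5604 -1.7128 2.2969 -1.1524]
Step 4: x=[6.1853 13.4324 16.7616 25.6178] v=[0.7025 -2.1848 2.9452 -1.4823]

Answer: 6.1853 13.4324 16.7616 25.6178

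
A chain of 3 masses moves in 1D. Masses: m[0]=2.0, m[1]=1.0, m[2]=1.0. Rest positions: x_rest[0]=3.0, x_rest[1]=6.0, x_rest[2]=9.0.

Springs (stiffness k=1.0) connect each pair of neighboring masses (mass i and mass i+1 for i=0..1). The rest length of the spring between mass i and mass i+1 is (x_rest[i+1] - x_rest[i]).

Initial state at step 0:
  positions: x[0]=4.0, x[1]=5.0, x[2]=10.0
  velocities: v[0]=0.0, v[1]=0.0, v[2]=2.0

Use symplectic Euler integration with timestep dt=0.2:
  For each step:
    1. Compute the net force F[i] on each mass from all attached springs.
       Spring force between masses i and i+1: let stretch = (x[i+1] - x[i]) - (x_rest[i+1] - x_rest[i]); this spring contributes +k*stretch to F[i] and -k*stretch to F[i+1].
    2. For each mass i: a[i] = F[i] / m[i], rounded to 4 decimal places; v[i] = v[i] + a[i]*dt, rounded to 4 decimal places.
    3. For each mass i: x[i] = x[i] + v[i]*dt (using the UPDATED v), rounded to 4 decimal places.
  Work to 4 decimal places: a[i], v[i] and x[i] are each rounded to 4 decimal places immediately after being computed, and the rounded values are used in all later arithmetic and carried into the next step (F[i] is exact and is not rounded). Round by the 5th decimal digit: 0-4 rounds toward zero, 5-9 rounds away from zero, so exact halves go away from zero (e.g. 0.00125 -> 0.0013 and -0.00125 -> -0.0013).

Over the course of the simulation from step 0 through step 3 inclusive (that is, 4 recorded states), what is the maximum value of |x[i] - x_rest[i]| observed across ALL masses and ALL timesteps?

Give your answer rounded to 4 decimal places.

Answer: 1.7042

Derivation:
Step 0: x=[4.0000 5.0000 10.0000] v=[0.0000 0.0000 2.0000]
Step 1: x=[3.9600 5.1600 10.3200] v=[-0.2000 0.8000 1.6000]
Step 2: x=[3.8840 5.4784 10.5536] v=[-0.3800 1.5920 1.1680]
Step 3: x=[3.7799 5.9360 10.7042] v=[-0.5206 2.2882 0.7530]
Max displacement = 1.7042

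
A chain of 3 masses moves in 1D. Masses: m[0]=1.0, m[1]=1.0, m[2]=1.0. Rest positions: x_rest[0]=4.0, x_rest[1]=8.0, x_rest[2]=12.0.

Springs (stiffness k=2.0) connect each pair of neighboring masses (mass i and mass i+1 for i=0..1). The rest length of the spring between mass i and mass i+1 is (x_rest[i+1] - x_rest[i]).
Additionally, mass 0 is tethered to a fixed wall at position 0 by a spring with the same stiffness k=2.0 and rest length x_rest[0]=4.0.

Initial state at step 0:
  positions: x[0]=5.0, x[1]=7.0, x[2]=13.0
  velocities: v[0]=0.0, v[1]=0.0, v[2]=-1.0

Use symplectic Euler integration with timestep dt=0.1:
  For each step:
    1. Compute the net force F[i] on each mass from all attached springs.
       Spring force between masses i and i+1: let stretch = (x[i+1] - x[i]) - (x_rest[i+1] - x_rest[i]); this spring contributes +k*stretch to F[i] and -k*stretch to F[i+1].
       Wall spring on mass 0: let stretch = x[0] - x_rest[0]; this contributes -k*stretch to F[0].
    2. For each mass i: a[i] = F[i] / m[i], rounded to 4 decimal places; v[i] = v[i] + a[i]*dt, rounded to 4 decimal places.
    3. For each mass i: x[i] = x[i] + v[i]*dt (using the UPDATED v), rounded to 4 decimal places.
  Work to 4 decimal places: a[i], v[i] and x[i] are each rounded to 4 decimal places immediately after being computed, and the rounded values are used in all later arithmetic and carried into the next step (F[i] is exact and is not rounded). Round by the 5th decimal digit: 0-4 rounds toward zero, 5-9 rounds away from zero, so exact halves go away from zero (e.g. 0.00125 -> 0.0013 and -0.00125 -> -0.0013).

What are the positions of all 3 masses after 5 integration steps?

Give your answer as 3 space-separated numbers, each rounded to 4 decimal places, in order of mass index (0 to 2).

Step 0: x=[5.0000 7.0000 13.0000] v=[0.0000 0.0000 -1.0000]
Step 1: x=[4.9400 7.0800 12.8600] v=[-0.6000 0.8000 -1.4000]
Step 2: x=[4.8240 7.2328 12.6844] v=[-1.1600 1.5280 -1.7560]
Step 3: x=[4.6597 7.4465 12.4798] v=[-1.6430 2.1366 -2.0463]
Step 4: x=[4.4579 7.7051 12.2545] v=[-2.0176 2.5859 -2.2530]
Step 5: x=[4.2319 7.9897 12.0182] v=[-2.2597 2.8463 -2.3629]

Answer: 4.2319 7.9897 12.0182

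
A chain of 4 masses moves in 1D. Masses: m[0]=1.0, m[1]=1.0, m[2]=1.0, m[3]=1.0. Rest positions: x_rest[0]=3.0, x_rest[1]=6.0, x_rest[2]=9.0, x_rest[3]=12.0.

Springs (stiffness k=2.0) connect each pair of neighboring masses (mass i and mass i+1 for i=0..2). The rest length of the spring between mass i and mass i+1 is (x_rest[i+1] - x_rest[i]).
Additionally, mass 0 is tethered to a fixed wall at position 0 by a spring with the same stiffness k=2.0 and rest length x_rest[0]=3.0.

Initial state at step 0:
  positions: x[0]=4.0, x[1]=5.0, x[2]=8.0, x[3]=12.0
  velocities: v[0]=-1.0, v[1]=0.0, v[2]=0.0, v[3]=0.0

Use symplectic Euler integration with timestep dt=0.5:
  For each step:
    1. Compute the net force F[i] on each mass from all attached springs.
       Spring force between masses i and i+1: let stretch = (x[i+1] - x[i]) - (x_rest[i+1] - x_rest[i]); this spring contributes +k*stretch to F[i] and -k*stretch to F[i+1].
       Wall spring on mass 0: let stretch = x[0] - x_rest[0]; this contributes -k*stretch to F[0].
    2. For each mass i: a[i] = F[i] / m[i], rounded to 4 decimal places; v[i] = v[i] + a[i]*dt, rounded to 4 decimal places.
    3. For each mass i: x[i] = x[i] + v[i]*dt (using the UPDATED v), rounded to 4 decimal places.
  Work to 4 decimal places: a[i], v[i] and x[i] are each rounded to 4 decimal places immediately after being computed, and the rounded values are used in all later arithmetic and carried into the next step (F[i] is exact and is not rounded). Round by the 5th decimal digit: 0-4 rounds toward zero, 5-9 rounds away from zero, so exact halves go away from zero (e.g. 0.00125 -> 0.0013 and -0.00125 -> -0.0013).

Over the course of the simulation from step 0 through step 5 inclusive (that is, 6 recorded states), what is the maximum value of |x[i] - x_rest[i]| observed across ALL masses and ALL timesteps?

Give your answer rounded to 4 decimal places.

Answer: 2.0000

Derivation:
Step 0: x=[4.0000 5.0000 8.0000 12.0000] v=[-1.0000 0.0000 0.0000 0.0000]
Step 1: x=[2.0000 6.0000 8.5000 11.5000] v=[-4.0000 2.0000 1.0000 -1.0000]
Step 2: x=[1.0000 6.2500 9.2500 11.0000] v=[-2.0000 0.5000 1.5000 -1.0000]
Step 3: x=[2.1250 5.3750 9.3750 11.1250] v=[2.2500 -1.7500 0.2500 0.2500]
Step 4: x=[3.8125 4.8750 8.3750 11.8750] v=[3.3750 -1.0000 -2.0000 1.5000]
Step 5: x=[4.1250 5.5938 7.3750 12.3750] v=[0.6250 1.4375 -2.0000 1.0000]
Max displacement = 2.0000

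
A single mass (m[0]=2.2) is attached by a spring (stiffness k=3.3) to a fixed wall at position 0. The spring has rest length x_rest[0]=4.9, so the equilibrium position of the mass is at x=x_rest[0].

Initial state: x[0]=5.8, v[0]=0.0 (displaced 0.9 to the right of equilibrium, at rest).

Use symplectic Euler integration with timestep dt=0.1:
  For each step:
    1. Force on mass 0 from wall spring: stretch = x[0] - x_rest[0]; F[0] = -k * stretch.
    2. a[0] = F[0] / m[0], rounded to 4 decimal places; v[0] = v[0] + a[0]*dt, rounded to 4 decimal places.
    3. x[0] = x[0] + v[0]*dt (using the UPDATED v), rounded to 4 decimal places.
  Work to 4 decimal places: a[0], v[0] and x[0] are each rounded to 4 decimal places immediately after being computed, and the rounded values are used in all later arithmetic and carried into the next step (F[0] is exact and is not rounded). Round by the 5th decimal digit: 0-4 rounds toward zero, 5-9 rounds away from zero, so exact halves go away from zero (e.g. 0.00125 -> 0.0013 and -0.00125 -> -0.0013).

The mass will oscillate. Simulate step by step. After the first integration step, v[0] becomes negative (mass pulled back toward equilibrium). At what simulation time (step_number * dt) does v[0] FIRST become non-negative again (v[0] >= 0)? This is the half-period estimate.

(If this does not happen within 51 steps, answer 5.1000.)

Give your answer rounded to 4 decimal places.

Answer: 2.6000

Derivation:
Step 0: x=[5.8000] v=[0.0000]
Step 1: x=[5.7865] v=[-0.1350]
Step 2: x=[5.7597] v=[-0.2680]
Step 3: x=[5.7200] v=[-0.3970]
Step 4: x=[5.6680] v=[-0.5200]
Step 5: x=[5.6045] v=[-0.6352]
Step 6: x=[5.5304] v=[-0.7409]
Step 7: x=[5.4469] v=[-0.8355]
Step 8: x=[5.3552] v=[-0.9175]
Step 9: x=[5.2566] v=[-0.9858]
Step 10: x=[5.1527] v=[-1.0393]
Step 11: x=[5.0450] v=[-1.0772]
Step 12: x=[4.9351] v=[-1.0990]
Step 13: x=[4.8247] v=[-1.1043]
Step 14: x=[4.7154] v=[-1.0930]
Step 15: x=[4.6089] v=[-1.0653]
Step 16: x=[4.5067] v=[-1.0216]
Step 17: x=[4.4104] v=[-0.9626]
Step 18: x=[4.3215] v=[-0.8892]
Step 19: x=[4.2413] v=[-0.8024]
Step 20: x=[4.1709] v=[-0.7036]
Step 21: x=[4.1115] v=[-0.5942]
Step 22: x=[4.0639] v=[-0.4759]
Step 23: x=[4.0289] v=[-0.3505]
Step 24: x=[4.0069] v=[-0.2198]
Step 25: x=[3.9983] v=[-0.0858]
Step 26: x=[4.0033] v=[0.0495]
First v>=0 after going negative at step 26, time=2.6000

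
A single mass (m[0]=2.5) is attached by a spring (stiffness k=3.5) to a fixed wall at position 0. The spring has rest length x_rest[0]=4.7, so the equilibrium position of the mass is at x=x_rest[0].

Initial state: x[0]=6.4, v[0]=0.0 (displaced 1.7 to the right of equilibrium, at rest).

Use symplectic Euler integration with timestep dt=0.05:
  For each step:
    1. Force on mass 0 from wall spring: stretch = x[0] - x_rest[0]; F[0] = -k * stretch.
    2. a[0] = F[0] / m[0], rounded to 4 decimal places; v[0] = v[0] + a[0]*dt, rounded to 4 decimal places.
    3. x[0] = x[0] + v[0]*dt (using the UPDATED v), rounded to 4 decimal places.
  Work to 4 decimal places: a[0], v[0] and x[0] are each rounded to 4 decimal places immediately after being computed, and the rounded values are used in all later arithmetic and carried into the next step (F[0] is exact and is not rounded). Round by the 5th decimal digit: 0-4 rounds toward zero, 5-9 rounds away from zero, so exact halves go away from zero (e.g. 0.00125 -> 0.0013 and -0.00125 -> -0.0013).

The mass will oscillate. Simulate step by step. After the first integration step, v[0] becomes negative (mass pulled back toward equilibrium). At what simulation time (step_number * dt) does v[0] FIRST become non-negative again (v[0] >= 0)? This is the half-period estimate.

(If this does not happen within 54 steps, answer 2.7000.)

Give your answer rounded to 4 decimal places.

Step 0: x=[6.4000] v=[0.0000]
Step 1: x=[6.3941] v=[-0.1190]
Step 2: x=[6.3822] v=[-0.2376]
Step 3: x=[6.3644] v=[-0.3554]
Step 4: x=[6.3408] v=[-0.4719]
Step 5: x=[6.3115] v=[-0.5868]
Step 6: x=[6.2765] v=[-0.6996]
Step 7: x=[6.2360] v=[-0.8100]
Step 8: x=[6.1901] v=[-0.9175]
Step 9: x=[6.1390] v=[-1.0218]
Step 10: x=[6.0829] v=[-1.1225]
Step 11: x=[6.0219] v=[-1.2193]
Step 12: x=[5.9563] v=[-1.3118]
Step 13: x=[5.8863] v=[-1.3997]
Step 14: x=[5.8122] v=[-1.4827]
Step 15: x=[5.7342] v=[-1.5606]
Step 16: x=[5.6526] v=[-1.6330]
Step 17: x=[5.5676] v=[-1.6997]
Step 18: x=[5.4796] v=[-1.7604]
Step 19: x=[5.3889] v=[-1.8150]
Step 20: x=[5.2957] v=[-1.8632]
Step 21: x=[5.2005] v=[-1.9049]
Step 22: x=[5.1035] v=[-1.9399]
Step 23: x=[5.0051] v=[-1.9681]
Step 24: x=[4.9056] v=[-1.9895]
Step 25: x=[4.8054] v=[-2.0039]
Step 26: x=[4.7048] v=[-2.0113]
Step 27: x=[4.6042] v=[-2.0116]
Step 28: x=[4.5040] v=[-2.0049]
Step 29: x=[4.4044] v=[-1.9912]
Step 30: x=[4.3059] v=[-1.9705]
Step 31: x=[4.2088] v=[-1.9429]
Step 32: x=[4.1134] v=[-1.9085]
Step 33: x=[4.0200] v=[-1.8674]
Step 34: x=[3.9290] v=[-1.8198]
Step 35: x=[3.8407] v=[-1.7658]
Step 36: x=[3.7554] v=[-1.7057]
Step 37: x=[3.6734] v=[-1.6396]
Step 38: x=[3.5950] v=[-1.5677]
Step 39: x=[3.5205] v=[-1.4904]
Step 40: x=[3.4501] v=[-1.4078]
Step 41: x=[3.3841] v=[-1.3203]
Step 42: x=[3.3227] v=[-1.2282]
Step 43: x=[3.2661] v=[-1.1318]
Step 44: x=[3.2145] v=[-1.0314]
Step 45: x=[3.1681] v=[-0.9274]
Step 46: x=[3.1271] v=[-0.8202]
Step 47: x=[3.0916] v=[-0.7101]
Step 48: x=[3.0617] v=[-0.5975]
Step 49: x=[3.0376] v=[-0.4828]
Step 50: x=[3.0193] v=[-0.3664]
Step 51: x=[3.0069] v=[-0.2488]
Step 52: x=[3.0004] v=[-0.1303]
Step 53: x=[2.9998] v=[-0.0113]
Step 54: x=[3.0052] v=[0.1077]
First v>=0 after going negative at step 54, time=2.7000

Answer: 2.7000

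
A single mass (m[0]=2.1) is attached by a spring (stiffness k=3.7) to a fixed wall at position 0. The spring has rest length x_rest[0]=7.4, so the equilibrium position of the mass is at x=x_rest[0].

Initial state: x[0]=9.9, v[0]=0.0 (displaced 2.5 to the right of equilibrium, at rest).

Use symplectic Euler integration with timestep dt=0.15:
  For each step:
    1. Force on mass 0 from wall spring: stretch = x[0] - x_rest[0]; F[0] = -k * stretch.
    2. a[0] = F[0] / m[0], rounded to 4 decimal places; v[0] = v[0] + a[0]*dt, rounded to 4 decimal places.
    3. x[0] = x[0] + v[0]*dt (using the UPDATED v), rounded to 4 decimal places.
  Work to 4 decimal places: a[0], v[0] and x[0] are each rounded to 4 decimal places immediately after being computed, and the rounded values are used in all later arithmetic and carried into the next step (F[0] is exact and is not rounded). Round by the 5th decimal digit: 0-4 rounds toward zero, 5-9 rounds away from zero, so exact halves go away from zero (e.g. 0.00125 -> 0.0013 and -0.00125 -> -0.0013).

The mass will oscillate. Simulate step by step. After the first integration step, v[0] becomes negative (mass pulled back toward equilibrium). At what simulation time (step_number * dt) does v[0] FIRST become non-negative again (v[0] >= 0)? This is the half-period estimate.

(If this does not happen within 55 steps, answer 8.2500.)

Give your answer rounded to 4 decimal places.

Answer: 2.4000

Derivation:
Step 0: x=[9.9000] v=[0.0000]
Step 1: x=[9.8009] v=[-0.6607]
Step 2: x=[9.6066] v=[-1.2952]
Step 3: x=[9.3248] v=[-1.8784]
Step 4: x=[8.9667] v=[-2.3871]
Step 5: x=[8.5465] v=[-2.8012]
Step 6: x=[8.0809] v=[-3.1042]
Step 7: x=[7.5883] v=[-3.2842]
Step 8: x=[7.0882] v=[-3.3340]
Step 9: x=[6.6005] v=[-3.2516]
Step 10: x=[6.1445] v=[-3.0403]
Step 11: x=[5.7382] v=[-2.7085]
Step 12: x=[5.3978] v=[-2.2693]
Step 13: x=[5.1368] v=[-1.7401]
Step 14: x=[4.9655] v=[-1.1420]
Step 15: x=[4.8907] v=[-0.4986]
Step 16: x=[4.9154] v=[0.1646]
First v>=0 after going negative at step 16, time=2.4000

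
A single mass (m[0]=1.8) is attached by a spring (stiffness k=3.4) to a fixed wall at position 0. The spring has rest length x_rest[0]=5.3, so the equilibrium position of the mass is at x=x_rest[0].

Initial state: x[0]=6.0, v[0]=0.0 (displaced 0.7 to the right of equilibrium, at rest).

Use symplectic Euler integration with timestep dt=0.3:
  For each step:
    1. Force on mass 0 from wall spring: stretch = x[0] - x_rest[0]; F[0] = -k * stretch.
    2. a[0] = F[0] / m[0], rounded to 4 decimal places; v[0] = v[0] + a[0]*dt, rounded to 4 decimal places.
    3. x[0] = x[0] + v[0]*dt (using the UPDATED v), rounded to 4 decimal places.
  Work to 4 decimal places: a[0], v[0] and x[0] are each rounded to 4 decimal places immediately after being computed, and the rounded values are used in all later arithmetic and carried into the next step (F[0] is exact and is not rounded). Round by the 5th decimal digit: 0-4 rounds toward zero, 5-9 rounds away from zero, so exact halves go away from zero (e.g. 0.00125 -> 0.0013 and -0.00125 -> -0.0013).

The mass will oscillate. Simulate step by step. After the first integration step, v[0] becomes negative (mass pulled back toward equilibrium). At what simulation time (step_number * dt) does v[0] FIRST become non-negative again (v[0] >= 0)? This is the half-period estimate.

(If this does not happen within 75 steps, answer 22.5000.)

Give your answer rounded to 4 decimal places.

Step 0: x=[6.0000] v=[0.0000]
Step 1: x=[5.8810] v=[-0.3967]
Step 2: x=[5.6632] v=[-0.7259]
Step 3: x=[5.3837] v=[-0.9317]
Step 4: x=[5.0900] v=[-0.9791]
Step 5: x=[4.8320] v=[-0.8601]
Step 6: x=[4.6535] v=[-0.5949]
Step 7: x=[4.5850] v=[-0.2285]
Step 8: x=[4.6380] v=[0.1767]
First v>=0 after going negative at step 8, time=2.4000

Answer: 2.4000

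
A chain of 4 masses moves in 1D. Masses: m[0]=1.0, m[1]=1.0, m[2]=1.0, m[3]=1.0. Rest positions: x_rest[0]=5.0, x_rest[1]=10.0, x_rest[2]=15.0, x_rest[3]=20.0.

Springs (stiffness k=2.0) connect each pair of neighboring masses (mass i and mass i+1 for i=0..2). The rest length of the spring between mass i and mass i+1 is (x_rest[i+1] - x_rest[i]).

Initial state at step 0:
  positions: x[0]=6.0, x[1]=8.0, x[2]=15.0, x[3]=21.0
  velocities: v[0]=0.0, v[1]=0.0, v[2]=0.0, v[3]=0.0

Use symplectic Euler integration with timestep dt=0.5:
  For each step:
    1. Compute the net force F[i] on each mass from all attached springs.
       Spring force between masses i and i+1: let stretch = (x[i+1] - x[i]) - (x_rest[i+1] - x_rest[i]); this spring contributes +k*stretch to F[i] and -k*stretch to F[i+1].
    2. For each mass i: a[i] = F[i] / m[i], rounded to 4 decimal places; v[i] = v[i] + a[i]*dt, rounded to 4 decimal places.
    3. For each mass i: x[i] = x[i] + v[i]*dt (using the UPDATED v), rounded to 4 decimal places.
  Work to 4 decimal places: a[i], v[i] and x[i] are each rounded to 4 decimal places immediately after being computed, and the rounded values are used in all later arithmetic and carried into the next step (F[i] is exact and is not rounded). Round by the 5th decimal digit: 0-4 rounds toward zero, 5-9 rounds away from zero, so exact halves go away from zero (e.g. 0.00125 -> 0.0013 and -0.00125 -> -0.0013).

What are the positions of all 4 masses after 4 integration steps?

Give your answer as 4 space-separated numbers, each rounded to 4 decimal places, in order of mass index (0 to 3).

Answer: 5.7500 9.0000 16.0000 19.2500

Derivation:
Step 0: x=[6.0000 8.0000 15.0000 21.0000] v=[0.0000 0.0000 0.0000 0.0000]
Step 1: x=[4.5000 10.5000 14.5000 20.5000] v=[-3.0000 5.0000 -1.0000 -1.0000]
Step 2: x=[3.5000 12.0000 15.0000 19.5000] v=[-2.0000 3.0000 1.0000 -2.0000]
Step 3: x=[4.2500 10.7500 16.2500 18.7500] v=[1.5000 -2.5000 2.5000 -1.5000]
Step 4: x=[5.7500 9.0000 16.0000 19.2500] v=[3.0000 -3.5000 -0.5000 1.0000]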